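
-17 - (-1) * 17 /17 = -16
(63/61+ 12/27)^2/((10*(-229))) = -657721/690208290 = -0.00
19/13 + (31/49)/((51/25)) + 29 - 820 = -25639661/32487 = -789.23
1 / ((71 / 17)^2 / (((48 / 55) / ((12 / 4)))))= 4624 / 277255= 0.02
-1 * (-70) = 70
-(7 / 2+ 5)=-17 / 2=-8.50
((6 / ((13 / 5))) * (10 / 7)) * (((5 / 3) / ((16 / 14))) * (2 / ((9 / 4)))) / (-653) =-500 / 76401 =-0.01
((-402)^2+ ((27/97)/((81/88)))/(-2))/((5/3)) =96962.31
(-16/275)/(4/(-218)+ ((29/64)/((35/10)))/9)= 3515904/239525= 14.68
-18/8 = -9/4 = -2.25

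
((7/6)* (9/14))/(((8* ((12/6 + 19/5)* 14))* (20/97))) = 291/51968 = 0.01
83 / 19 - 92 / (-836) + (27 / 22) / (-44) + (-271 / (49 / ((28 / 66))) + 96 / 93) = 37554085 / 11973192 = 3.14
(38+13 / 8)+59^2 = 28165 / 8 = 3520.62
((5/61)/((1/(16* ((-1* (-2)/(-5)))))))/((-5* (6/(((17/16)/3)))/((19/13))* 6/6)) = 323/35685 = 0.01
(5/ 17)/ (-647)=-5/ 10999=-0.00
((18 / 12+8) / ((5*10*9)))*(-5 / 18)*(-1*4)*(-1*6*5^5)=-11875 / 27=-439.81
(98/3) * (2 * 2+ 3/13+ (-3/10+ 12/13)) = 30919/195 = 158.56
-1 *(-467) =467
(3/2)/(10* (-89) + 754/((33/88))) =9/6724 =0.00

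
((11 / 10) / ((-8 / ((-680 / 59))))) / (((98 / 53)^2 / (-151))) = -79317733 / 1133272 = -69.99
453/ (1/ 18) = 8154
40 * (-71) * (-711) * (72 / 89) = 145385280 / 89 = 1633542.47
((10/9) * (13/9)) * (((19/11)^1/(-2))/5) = -247/891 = -0.28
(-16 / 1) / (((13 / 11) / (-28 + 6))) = 3872 / 13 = 297.85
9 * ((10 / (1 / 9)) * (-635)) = -514350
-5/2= -2.50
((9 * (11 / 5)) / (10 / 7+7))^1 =693 / 295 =2.35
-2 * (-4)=8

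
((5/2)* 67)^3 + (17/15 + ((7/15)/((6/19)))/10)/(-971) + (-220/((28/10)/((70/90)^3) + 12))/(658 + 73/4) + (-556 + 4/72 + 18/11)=3980488318181218453/847116518600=4698867.55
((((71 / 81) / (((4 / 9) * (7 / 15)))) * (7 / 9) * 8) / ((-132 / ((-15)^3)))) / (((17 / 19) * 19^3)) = 44375 / 405042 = 0.11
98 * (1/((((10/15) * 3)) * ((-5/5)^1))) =-49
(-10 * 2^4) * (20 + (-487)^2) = -37950240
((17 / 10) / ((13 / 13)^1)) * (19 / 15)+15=2573 / 150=17.15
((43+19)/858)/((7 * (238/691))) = 0.03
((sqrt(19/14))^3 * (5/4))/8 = 95 * sqrt(266)/6272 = 0.25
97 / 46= 2.11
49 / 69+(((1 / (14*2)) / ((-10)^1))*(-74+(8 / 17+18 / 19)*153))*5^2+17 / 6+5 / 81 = -324164 / 35397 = -9.16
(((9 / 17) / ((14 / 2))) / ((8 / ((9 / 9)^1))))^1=0.01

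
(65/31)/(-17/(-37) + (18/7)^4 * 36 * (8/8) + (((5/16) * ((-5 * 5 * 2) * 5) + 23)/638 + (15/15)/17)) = 501033573040/376213758795821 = 0.00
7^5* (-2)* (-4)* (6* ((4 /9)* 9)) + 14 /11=3226945.27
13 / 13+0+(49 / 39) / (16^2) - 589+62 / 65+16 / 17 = -497387963 / 848640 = -586.10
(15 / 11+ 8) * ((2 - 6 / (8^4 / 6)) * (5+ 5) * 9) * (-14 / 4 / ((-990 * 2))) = 1470119 / 495616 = 2.97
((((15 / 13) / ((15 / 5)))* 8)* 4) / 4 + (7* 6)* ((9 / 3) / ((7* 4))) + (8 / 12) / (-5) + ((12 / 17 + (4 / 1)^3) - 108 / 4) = 299341 / 6630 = 45.15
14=14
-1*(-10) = 10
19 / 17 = 1.12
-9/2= -4.50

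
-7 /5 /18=-7 /90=-0.08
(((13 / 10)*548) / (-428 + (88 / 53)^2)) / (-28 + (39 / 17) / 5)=85048093 / 1398171614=0.06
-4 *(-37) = 148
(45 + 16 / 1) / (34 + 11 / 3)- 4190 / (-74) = 243506 / 4181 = 58.24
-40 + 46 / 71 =-2794 / 71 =-39.35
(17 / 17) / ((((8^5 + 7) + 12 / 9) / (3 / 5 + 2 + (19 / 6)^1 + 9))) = 443 / 983290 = 0.00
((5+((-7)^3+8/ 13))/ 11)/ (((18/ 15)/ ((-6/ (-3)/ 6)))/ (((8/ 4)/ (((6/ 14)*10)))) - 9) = 10234/ 429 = 23.86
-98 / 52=-49 / 26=-1.88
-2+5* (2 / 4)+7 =15 / 2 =7.50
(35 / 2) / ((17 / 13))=455 / 34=13.38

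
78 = 78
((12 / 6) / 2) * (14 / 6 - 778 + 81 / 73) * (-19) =3222932 / 219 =14716.58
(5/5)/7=1/7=0.14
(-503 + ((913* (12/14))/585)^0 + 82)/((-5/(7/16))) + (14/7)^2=163/4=40.75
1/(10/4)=2/5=0.40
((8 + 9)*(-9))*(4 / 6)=-102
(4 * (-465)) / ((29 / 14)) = -26040 / 29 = -897.93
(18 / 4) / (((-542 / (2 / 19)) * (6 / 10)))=-15 / 10298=-0.00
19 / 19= 1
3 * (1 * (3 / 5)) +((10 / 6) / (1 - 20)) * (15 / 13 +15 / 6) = 1.48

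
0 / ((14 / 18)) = 0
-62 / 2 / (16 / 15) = -465 / 16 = -29.06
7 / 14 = 1 / 2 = 0.50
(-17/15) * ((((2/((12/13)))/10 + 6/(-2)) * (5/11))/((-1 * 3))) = -2839/5940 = -0.48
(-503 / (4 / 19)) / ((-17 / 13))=124241 / 68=1827.07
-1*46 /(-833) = 46 /833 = 0.06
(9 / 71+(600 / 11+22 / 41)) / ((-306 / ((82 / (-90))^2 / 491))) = -72481481 / 237617805150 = -0.00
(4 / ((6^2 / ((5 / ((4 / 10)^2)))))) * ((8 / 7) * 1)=250 / 63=3.97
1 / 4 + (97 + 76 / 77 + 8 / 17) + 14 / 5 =2657469 / 26180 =101.51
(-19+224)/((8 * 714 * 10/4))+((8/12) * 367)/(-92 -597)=-670519/1967784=-0.34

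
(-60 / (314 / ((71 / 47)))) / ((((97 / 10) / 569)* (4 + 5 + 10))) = -12119700 / 13599497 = -0.89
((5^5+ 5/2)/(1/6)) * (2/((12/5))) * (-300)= -4691250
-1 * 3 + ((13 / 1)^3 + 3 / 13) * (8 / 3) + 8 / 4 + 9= 228824 / 39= 5867.28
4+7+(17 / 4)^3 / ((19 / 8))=6585 / 152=43.32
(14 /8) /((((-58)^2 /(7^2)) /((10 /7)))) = 245 /6728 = 0.04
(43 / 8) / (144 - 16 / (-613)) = 26359 / 706304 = 0.04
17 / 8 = 2.12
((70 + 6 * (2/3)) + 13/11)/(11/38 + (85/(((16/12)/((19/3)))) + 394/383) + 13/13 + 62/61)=1468411276/7950959599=0.18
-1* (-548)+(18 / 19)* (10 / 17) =177184 / 323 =548.56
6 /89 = 0.07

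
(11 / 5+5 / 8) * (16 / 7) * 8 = 1808 / 35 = 51.66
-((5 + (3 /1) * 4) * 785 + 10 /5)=-13347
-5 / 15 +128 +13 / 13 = 386 / 3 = 128.67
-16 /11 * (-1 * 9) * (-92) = -13248 /11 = -1204.36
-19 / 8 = -2.38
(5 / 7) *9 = 6.43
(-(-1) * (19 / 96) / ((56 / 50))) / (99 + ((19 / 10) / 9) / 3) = 21375 / 11983552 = 0.00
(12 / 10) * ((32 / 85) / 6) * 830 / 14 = 2656 / 595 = 4.46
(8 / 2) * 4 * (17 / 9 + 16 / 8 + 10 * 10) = 14960 / 9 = 1662.22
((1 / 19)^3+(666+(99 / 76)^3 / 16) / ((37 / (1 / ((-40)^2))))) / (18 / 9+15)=947863871 / 1413713428480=0.00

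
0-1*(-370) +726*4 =3274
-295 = -295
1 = 1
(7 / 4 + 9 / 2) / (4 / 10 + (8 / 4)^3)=125 / 168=0.74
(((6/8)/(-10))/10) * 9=-27/400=-0.07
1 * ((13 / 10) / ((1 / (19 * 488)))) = 60268 / 5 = 12053.60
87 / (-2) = -87 / 2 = -43.50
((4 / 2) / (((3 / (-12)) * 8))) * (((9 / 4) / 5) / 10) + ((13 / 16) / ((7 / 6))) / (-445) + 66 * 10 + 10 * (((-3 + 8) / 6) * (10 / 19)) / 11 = 25794742073 / 39062100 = 660.35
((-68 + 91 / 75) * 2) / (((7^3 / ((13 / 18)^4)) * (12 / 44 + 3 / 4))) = -1573682539 / 15190355250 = -0.10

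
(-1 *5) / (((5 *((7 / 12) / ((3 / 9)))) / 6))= -3.43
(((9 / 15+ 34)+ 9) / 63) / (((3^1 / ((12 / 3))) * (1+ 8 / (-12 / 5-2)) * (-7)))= 0.16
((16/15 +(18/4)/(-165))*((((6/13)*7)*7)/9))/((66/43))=722701/424710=1.70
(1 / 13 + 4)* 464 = 24592 / 13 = 1891.69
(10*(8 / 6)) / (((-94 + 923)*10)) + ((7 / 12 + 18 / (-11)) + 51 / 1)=5465773 / 109428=49.95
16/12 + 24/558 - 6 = -430/93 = -4.62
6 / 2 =3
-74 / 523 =-0.14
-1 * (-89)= 89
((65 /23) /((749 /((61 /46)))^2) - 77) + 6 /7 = -2078912704427 /27302796668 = -76.14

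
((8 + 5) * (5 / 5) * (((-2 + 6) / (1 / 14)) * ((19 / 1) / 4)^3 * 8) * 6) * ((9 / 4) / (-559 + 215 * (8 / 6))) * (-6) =7982793 / 43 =185646.35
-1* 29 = -29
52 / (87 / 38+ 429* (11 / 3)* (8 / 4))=1976 / 119635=0.02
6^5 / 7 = 7776 / 7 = 1110.86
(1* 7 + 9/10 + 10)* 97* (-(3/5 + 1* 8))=-746609/50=-14932.18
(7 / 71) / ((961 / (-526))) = -3682 / 68231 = -0.05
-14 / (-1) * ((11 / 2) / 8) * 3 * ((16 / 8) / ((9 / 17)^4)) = 6431117 / 8748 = 735.15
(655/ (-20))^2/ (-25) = -17161/ 400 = -42.90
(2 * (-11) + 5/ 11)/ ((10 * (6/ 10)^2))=-395/ 66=-5.98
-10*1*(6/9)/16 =-0.42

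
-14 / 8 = -1.75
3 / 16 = 0.19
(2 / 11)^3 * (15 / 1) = 120 / 1331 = 0.09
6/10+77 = 388/5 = 77.60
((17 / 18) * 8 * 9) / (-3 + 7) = 17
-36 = -36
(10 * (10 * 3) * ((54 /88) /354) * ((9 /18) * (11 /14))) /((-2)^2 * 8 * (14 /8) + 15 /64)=5400 /1486387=0.00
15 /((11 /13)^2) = 20.95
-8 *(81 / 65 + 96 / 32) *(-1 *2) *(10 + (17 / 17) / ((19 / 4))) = 856704 / 1235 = 693.69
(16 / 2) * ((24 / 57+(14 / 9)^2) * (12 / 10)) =69952 / 2565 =27.27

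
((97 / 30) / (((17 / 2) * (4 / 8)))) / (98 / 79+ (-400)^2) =7663 / 1611612495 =0.00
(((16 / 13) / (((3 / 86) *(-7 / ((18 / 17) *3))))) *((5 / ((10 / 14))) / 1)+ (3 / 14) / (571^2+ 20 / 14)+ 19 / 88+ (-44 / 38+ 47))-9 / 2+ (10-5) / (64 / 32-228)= -6721916286045447 / 95296982584232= -70.54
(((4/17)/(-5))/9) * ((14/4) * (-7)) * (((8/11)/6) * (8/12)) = 784/75735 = 0.01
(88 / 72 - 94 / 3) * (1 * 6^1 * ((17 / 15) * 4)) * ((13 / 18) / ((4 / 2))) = -119782 / 405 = -295.76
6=6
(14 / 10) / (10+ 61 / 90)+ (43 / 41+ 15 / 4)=776971 / 157604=4.93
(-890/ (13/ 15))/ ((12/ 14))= -15575/ 13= -1198.08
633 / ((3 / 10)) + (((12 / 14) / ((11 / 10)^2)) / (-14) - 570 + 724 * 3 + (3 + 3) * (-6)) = 21794704 / 5929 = 3675.95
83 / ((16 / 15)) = 1245 / 16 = 77.81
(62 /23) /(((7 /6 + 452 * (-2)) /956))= -2.85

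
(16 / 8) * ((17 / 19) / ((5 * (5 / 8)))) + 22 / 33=1766 / 1425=1.24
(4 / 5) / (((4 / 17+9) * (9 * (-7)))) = -68 / 49455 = -0.00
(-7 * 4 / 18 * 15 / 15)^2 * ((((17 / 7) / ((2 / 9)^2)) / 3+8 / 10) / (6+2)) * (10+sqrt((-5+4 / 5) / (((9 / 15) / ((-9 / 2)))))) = 16849 * sqrt(14) / 2160+16849 / 324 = 81.19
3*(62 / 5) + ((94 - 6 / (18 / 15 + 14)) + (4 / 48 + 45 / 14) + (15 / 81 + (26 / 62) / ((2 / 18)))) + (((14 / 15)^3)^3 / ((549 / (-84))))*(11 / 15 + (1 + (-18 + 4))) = 242032384714854944531 / 1740351638320312500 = 139.07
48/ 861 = 16/ 287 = 0.06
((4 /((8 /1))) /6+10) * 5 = 605 /12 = 50.42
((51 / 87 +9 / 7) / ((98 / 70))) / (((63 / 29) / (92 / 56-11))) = -124450 / 21609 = -5.76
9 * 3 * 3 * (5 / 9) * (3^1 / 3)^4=45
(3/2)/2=0.75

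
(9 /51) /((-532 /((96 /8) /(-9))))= 1 /2261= 0.00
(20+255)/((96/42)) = 1925/16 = 120.31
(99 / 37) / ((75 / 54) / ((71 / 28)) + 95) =63261 / 2259035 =0.03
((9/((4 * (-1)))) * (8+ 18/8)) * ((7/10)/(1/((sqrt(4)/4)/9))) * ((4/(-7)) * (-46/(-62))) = 943/2480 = 0.38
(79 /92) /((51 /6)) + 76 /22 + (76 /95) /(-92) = 152551 /43010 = 3.55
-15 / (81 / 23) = -4.26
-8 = -8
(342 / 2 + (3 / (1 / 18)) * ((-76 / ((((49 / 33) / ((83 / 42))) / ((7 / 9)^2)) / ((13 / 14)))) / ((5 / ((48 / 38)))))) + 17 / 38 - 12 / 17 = -95654729 / 158270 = -604.38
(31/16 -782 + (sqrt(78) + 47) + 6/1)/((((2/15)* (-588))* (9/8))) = 58165/7056 -5* sqrt(78)/441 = 8.14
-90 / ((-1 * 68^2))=45 / 2312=0.02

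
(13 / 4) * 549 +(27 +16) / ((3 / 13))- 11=23515 / 12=1959.58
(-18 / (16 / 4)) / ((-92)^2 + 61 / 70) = -315 / 592541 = -0.00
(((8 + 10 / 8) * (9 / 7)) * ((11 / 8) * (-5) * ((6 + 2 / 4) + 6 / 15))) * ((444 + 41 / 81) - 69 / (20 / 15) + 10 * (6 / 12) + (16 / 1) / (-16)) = -1203347189 / 5376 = -223836.90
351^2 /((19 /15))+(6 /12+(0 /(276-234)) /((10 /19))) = 3696049 /38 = 97264.45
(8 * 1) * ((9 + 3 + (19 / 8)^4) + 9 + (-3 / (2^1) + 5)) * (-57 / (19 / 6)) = -2076057 / 256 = -8109.60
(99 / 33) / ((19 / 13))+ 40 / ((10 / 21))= 86.05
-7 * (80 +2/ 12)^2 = -44986.86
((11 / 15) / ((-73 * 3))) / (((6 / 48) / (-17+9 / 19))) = 27632 / 62415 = 0.44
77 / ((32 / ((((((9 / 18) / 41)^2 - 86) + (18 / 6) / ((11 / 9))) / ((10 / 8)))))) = -8651083 / 53792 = -160.82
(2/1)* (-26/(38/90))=-2340/19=-123.16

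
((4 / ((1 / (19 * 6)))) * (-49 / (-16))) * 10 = 13965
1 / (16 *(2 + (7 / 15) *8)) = 15 / 1376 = 0.01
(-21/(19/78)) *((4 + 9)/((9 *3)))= -2366/57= -41.51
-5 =-5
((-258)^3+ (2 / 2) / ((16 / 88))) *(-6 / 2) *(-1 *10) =-515205195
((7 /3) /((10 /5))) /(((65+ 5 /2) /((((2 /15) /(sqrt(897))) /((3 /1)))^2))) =28 /735652125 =0.00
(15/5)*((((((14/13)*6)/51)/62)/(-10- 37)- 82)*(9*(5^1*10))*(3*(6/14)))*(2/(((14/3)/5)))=-4812086718000/15777853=-304989.96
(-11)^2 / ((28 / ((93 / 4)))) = 11253 / 112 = 100.47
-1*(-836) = 836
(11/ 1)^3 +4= 1335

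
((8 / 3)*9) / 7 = 24 / 7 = 3.43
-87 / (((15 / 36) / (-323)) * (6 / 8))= 449616 / 5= 89923.20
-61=-61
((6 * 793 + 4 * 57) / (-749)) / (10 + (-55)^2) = -4986 / 2273215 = -0.00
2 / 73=0.03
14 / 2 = 7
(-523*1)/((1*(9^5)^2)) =-523/3486784401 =-0.00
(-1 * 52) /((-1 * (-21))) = -52 /21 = -2.48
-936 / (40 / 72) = -8424 / 5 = -1684.80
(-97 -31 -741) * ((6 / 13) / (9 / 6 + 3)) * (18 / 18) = -3476 / 39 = -89.13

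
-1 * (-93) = 93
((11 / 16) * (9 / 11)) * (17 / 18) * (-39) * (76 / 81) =-4199 / 216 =-19.44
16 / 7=2.29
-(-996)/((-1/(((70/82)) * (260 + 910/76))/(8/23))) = -1441112400/17917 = -80432.68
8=8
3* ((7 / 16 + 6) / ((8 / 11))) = 3399 / 128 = 26.55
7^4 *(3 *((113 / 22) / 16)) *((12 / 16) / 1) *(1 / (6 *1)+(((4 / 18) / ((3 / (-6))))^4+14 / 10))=2784.65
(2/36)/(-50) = -1/900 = -0.00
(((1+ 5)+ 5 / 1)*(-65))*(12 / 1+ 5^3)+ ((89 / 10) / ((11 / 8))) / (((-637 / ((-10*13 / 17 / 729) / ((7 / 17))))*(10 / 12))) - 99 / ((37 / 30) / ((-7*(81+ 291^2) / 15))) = 521937175381103 / 169615215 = 3077183.70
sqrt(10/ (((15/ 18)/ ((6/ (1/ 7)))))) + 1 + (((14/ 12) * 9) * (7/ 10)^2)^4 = 6 * sqrt(14) + 1122744263281/ 1600000000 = 724.17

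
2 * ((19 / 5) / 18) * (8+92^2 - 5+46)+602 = 188837 / 45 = 4196.38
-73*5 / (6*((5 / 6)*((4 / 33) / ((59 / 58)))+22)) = -710655 / 258164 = -2.75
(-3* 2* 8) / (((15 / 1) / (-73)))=1168 / 5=233.60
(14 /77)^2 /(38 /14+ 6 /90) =105 /8833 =0.01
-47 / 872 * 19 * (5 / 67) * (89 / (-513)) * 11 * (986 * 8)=1150.44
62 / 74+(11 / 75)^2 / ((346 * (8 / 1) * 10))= 0.84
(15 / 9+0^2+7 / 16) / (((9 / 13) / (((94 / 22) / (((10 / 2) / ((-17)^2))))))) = 17834479 / 23760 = 750.61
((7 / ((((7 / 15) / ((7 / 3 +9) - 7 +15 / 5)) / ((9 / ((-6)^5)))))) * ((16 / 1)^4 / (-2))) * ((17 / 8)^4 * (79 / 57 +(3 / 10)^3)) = 73993676009 / 615600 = 120197.65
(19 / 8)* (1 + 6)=133 / 8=16.62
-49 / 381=-0.13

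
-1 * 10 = -10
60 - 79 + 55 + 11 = 47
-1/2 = -0.50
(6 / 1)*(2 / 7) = 12 / 7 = 1.71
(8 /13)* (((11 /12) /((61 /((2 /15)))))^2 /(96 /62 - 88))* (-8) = 7502 /32815033875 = 0.00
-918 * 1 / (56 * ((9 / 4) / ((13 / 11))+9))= -221 / 147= -1.50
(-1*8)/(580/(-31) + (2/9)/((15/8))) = 8370/19451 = 0.43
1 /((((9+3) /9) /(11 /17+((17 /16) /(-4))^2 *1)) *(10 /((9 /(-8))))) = -0.06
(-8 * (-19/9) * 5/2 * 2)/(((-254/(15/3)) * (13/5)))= -9500/14859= -0.64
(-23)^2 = 529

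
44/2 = 22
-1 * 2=-2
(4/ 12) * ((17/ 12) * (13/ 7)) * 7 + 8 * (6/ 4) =18.14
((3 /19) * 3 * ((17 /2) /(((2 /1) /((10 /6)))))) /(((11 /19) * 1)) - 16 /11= 191 /44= 4.34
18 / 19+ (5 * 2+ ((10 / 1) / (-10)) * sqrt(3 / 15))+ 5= 303 / 19 - sqrt(5) / 5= 15.50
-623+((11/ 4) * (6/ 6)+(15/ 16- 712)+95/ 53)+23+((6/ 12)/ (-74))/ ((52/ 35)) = -66614463/ 50986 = -1306.52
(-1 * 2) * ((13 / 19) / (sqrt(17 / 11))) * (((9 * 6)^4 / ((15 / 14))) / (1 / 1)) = -1031704128 * sqrt(187) / 1615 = -8735815.33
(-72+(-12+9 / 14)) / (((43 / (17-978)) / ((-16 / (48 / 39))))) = -14579331 / 602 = -24218.16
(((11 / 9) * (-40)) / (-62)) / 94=110 / 13113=0.01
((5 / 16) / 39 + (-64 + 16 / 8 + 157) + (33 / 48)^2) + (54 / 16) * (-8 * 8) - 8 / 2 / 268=-80628739 / 668928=-120.53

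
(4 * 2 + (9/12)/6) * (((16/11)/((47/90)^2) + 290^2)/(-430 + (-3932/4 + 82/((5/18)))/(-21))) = -3487021321875/2027071178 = -1720.23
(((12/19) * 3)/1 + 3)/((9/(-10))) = -310/57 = -5.44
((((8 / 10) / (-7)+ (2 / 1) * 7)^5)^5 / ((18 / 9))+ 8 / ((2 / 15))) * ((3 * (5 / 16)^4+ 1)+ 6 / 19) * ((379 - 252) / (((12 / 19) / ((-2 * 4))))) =-5191838105532765048180640233174046902340560559595373516949293019577401153 / 130963732389059072344433593750000000000000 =-39643327284756736392686270000000.00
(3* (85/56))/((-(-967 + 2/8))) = 85/18046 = 0.00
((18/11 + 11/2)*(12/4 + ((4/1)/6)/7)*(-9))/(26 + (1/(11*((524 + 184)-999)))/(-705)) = -6280820325/821440634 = -7.65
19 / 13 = 1.46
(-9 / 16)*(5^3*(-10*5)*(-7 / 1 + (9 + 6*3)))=140625 / 2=70312.50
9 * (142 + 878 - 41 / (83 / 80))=732420 / 83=8824.34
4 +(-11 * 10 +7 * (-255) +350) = -1541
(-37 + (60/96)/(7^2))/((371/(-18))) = 130491/72716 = 1.79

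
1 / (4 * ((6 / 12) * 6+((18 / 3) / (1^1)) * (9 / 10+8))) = 5 / 1128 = 0.00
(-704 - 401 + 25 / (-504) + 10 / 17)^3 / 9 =-847402931992418140625 / 5660840037888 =-149695615.20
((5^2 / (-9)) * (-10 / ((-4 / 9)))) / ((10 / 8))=-50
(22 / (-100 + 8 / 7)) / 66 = -7 / 2076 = -0.00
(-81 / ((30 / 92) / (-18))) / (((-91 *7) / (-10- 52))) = 1386072 / 3185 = 435.19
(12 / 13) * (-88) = -1056 / 13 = -81.23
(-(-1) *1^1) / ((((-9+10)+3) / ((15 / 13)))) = 15 / 52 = 0.29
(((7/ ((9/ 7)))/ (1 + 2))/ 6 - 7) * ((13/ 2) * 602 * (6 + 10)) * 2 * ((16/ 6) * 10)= -5434374400/ 243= -22363680.66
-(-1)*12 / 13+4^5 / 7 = 147.21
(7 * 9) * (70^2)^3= 7411887000000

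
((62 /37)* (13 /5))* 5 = 806 /37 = 21.78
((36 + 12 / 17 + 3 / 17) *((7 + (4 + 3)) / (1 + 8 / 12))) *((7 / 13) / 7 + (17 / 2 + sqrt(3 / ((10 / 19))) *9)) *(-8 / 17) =-948024 *sqrt(570) / 7225-23489928 / 18785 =-4383.16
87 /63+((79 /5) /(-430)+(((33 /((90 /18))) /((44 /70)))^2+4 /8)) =112.09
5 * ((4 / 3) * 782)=15640 / 3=5213.33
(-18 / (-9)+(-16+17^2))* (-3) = -825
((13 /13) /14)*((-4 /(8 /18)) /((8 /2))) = -9 /56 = -0.16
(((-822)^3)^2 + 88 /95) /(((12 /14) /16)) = 1641128311015159846208 /285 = 5758344950930385425.29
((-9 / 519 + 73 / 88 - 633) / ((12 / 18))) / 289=-28873281 / 8799472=-3.28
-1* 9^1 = -9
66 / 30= 11 / 5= 2.20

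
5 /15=1 /3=0.33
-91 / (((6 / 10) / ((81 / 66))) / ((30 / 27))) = -2275 / 11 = -206.82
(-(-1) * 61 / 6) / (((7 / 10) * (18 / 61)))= 18605 / 378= 49.22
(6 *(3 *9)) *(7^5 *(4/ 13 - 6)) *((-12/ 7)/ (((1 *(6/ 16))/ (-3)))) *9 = -24868674432/ 13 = -1912974956.31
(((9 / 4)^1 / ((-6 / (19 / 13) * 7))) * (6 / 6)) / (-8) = 57 / 5824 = 0.01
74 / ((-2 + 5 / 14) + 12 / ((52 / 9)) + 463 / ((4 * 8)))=215488 / 43397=4.97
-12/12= -1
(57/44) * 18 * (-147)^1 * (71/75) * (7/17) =-12493089/9350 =-1336.16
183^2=33489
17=17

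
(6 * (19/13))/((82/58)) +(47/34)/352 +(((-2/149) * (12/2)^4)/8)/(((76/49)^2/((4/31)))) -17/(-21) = 1541123241305189/223369179249216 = 6.90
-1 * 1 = -1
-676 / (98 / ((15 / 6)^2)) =-4225 / 98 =-43.11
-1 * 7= -7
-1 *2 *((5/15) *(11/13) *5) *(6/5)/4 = -11/13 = -0.85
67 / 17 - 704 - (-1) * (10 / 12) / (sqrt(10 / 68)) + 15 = -682.89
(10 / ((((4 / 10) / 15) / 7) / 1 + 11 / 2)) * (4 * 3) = 126000 / 5779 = 21.80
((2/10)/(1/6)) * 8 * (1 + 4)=48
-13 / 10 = -1.30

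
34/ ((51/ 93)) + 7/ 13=813/ 13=62.54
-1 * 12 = -12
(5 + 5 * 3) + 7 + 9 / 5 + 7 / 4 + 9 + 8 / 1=951 / 20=47.55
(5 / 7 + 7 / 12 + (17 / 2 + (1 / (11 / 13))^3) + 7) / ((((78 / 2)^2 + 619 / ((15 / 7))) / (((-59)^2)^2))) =124965677538145 / 1011751664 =123514.18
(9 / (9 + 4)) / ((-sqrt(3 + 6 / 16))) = -2*sqrt(6) / 13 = -0.38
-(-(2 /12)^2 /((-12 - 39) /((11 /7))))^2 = -121 /165173904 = -0.00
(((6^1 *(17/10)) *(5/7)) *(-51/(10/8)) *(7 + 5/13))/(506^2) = -249696/29124095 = -0.01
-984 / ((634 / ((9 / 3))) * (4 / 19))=-7011 / 317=-22.12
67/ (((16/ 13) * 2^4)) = 3.40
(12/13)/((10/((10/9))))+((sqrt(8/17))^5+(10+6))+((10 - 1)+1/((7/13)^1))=128*sqrt(34)/4913+7360/273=27.11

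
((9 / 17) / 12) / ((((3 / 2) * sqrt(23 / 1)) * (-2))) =-sqrt(23) / 1564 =-0.00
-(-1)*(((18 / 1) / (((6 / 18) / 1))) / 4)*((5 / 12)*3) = 135 / 8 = 16.88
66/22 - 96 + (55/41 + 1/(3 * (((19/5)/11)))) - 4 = -221299/2337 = -94.69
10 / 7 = 1.43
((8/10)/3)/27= 4/405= 0.01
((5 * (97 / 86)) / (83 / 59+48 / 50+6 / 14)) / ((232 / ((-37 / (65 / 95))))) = -3520360375 / 7486110112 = -0.47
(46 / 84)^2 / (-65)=-529 / 114660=-0.00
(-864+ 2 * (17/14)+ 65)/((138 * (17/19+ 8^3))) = -52972/4706835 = -0.01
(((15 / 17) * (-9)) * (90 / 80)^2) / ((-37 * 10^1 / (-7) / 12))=-45927 / 20128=-2.28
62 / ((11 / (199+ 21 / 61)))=753920 / 671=1123.58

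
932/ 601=1.55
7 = 7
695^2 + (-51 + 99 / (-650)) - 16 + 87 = 313979151 / 650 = 483044.85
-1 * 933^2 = -870489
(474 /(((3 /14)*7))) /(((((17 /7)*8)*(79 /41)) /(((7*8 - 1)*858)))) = 6771765 /17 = 398339.12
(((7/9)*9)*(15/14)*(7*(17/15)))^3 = 1685159/8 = 210644.88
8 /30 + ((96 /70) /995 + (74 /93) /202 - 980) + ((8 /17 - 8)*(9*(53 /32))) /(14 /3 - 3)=-5822637465047 /5560890825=-1047.07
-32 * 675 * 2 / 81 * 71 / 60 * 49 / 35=-883.56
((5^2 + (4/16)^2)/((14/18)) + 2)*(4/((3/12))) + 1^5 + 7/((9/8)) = 34952/63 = 554.79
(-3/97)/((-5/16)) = 48/485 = 0.10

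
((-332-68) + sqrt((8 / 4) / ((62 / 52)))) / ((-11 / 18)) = 7200 / 11-36*sqrt(403) / 341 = 652.43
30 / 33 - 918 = -10088 / 11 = -917.09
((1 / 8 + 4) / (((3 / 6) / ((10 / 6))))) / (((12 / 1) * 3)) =55 / 144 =0.38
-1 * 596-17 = -613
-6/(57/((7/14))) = -1/19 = -0.05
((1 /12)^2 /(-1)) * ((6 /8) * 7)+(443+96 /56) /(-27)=-199673 /12096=-16.51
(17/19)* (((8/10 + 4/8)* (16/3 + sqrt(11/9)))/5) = 221* sqrt(11)/2850 + 1768/1425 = 1.50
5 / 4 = 1.25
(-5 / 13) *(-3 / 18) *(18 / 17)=15 / 221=0.07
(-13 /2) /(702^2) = -1 /75816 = -0.00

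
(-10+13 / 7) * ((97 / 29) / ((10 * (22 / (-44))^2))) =-11058 / 1015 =-10.89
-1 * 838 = -838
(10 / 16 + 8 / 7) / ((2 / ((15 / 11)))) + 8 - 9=0.21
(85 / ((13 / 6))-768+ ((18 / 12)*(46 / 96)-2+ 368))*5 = -753065 / 416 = -1810.25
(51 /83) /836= 51 /69388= 0.00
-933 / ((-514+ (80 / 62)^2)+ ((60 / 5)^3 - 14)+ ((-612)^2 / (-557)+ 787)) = -499413441 / 704549815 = -0.71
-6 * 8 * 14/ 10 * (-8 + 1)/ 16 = 147/ 5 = 29.40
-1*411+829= 418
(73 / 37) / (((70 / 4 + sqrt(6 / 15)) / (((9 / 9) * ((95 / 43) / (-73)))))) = -33250 / 9732147 + 380 * sqrt(10) / 9732147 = -0.00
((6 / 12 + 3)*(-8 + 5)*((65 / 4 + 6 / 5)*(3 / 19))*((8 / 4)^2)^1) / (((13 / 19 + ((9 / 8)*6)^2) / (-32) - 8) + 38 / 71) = 12.99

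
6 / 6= 1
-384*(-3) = 1152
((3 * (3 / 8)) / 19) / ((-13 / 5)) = -45 / 1976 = -0.02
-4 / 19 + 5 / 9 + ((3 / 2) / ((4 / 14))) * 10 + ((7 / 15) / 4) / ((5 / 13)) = 908837 / 17100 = 53.15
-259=-259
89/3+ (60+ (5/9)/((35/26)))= 5675/63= 90.08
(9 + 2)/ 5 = 11/ 5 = 2.20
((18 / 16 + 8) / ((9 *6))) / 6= 0.03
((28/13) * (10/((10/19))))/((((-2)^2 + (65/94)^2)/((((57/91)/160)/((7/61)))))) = 145933167/468101270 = 0.31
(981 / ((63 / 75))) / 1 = 8175 / 7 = 1167.86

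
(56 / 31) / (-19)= -56 / 589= -0.10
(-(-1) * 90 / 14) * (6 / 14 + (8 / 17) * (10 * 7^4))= 60507495 / 833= 72638.05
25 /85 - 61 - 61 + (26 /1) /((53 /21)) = -100375 /901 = -111.40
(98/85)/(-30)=-49/1275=-0.04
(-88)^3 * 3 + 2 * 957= -2042502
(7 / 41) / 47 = 7 / 1927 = 0.00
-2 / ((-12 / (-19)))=-19 / 6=-3.17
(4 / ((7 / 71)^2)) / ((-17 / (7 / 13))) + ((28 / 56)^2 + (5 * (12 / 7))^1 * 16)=124.36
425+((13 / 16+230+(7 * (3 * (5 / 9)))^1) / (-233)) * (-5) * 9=1758985 / 3728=471.83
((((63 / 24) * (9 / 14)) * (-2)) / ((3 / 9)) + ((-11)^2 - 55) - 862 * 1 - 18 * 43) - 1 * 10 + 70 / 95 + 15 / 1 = -239307 / 152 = -1574.39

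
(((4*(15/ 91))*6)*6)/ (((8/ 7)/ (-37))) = -9990/ 13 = -768.46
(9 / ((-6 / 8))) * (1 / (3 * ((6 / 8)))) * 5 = -80 / 3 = -26.67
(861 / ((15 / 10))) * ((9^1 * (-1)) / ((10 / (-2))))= 5166 / 5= 1033.20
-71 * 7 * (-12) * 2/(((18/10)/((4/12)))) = 19880/9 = 2208.89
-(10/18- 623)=5602/9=622.44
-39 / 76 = -0.51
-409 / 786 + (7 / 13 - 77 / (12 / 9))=-1179809 / 20436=-57.73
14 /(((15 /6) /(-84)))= -2352 /5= -470.40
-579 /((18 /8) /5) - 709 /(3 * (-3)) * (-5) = -1680.56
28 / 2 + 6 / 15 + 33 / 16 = 1317 / 80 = 16.46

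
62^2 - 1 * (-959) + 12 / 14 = 4803.86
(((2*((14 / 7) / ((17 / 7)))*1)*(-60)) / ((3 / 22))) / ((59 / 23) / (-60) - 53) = 2428800 / 177769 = 13.66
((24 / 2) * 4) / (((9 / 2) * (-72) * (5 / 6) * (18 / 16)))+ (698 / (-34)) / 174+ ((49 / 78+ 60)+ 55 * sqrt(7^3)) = 156652874 / 2595645+ 385 * sqrt(7) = 1078.97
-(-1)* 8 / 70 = 4 / 35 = 0.11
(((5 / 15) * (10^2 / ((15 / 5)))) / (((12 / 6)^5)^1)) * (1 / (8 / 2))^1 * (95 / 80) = 475 / 4608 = 0.10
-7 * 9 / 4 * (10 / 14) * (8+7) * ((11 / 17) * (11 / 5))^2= -341.96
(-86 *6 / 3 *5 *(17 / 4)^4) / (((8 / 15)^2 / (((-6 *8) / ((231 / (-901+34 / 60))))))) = -1039441813275 / 5632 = -184559981.05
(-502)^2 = 252004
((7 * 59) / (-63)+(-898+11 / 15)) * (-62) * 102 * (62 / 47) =5315667712 / 705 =7539954.20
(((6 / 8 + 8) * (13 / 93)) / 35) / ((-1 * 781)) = -13 / 290532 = -0.00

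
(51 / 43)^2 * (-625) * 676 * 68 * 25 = -1868168250000 / 1849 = -1010366819.90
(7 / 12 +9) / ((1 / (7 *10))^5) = 48320125000 / 3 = 16106708333.33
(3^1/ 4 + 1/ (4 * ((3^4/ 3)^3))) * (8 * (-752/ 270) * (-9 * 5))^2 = 133572044800/ 177147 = 754018.10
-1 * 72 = -72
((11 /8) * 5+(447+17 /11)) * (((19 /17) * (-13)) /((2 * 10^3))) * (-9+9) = 0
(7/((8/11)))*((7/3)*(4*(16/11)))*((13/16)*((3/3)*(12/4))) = 637/2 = 318.50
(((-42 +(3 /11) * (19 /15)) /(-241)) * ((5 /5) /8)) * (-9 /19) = -20619 /2014760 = -0.01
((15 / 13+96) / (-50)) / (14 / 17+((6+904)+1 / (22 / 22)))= -7157 / 3358550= -0.00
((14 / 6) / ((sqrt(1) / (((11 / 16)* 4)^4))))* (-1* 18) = -2402.04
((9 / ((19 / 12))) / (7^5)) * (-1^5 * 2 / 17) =-216 / 5428661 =-0.00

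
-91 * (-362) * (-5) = -164710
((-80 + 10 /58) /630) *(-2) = 463 /1827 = 0.25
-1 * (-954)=954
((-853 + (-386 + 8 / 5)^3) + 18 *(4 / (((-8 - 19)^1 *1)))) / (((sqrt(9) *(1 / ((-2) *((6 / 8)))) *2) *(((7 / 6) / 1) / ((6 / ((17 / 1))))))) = 4295880.85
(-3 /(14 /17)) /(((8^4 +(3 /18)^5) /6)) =-1189728 /222953479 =-0.01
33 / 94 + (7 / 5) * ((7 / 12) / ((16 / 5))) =5471 / 9024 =0.61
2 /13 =0.15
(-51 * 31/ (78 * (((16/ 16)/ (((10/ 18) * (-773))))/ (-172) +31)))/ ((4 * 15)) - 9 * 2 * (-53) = 1533479042915/ 1607438742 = 953.99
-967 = -967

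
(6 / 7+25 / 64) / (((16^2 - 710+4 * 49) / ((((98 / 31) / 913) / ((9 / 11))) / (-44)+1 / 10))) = -1654133 / 3423530880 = -0.00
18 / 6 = 3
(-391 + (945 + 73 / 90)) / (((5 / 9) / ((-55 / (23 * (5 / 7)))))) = -167167 / 50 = -3343.34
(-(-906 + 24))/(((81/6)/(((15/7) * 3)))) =420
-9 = -9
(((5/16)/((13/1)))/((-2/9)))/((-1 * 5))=9/416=0.02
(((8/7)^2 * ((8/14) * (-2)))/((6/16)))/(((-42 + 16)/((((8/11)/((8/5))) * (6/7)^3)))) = 737280/16823807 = 0.04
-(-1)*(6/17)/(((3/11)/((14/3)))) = 308/51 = 6.04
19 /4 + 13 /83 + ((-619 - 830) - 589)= -674987 /332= -2033.09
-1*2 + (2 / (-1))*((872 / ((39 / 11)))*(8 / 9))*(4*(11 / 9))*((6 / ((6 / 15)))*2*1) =-67529786 / 1053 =-64130.85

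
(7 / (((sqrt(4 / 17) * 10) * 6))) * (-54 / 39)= -21 * sqrt(17) / 260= -0.33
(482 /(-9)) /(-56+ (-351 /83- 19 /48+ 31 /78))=8321248 /9357879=0.89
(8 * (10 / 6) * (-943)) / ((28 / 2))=-898.10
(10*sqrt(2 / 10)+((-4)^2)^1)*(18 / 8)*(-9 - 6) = -540 - 135*sqrt(5) / 2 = -690.93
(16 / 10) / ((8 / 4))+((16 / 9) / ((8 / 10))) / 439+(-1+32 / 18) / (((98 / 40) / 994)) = 6249704 / 19755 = 316.36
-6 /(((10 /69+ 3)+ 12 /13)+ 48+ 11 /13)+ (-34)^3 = -932765219 /23732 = -39304.11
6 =6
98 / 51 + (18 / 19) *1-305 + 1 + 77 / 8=-2259755 / 7752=-291.51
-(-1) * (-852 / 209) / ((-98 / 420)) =25560 / 1463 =17.47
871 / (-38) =-871 / 38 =-22.92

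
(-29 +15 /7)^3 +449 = -6490665 /343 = -18923.22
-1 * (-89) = 89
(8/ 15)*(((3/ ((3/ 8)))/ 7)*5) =64/ 21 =3.05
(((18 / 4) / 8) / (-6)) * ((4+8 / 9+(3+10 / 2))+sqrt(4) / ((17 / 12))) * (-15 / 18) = 2735 / 2448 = 1.12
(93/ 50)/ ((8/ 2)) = 93/ 200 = 0.46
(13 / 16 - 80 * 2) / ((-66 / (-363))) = -28017 / 32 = -875.53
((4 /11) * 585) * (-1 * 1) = -2340 /11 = -212.73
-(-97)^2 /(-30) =9409 /30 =313.63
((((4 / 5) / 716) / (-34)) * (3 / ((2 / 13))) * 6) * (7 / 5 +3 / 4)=-5031 / 608600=-0.01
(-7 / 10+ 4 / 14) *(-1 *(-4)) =-58 / 35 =-1.66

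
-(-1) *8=8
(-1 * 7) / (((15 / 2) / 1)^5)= -224 / 759375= -0.00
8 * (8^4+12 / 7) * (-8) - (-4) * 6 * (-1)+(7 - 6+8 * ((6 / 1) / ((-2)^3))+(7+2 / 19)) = -34882656 / 133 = -262275.61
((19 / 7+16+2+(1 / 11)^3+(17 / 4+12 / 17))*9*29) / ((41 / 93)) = 394775222445 / 25975796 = 15197.81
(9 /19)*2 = 18 /19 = 0.95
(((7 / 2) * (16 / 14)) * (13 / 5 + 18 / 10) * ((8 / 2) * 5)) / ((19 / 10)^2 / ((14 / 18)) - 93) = -3.98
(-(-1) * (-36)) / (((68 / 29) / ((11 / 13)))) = -12.99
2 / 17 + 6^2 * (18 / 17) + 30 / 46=15205 / 391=38.89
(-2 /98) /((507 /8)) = -0.00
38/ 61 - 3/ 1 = -145/ 61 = -2.38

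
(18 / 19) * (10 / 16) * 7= 315 / 76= 4.14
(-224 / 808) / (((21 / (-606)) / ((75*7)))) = 4200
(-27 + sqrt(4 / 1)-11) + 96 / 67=-2316 / 67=-34.57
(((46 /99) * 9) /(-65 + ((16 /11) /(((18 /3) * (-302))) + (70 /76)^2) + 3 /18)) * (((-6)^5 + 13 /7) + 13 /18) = 4911958518412 /9668541519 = 508.04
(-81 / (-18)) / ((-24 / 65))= -195 / 16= -12.19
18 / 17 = 1.06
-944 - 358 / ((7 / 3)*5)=-34114 / 35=-974.69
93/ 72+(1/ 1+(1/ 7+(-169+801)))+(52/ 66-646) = -10.78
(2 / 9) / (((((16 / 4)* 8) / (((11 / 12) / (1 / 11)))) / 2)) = 121 / 864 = 0.14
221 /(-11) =-221 /11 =-20.09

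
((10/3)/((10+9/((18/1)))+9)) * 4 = 0.68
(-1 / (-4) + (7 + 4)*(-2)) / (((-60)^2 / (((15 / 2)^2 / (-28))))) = 87 / 7168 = 0.01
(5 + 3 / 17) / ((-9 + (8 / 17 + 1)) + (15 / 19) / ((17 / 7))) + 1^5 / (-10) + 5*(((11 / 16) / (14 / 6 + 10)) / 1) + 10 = 65161063 / 6887920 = 9.46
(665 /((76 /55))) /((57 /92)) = 44275 /57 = 776.75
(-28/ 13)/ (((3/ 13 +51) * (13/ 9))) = -14/ 481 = -0.03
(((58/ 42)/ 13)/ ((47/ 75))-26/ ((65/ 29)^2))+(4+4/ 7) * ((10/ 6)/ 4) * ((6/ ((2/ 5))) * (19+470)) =13966.42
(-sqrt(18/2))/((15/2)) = -2/5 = -0.40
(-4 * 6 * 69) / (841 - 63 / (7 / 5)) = -414 / 199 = -2.08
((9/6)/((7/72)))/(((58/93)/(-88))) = -441936/203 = -2177.02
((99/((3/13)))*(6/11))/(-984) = -39/164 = -0.24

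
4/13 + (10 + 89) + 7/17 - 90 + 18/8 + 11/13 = 11329/884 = 12.82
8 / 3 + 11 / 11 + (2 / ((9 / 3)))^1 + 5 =28 / 3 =9.33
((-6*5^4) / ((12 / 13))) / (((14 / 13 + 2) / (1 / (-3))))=21125 / 48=440.10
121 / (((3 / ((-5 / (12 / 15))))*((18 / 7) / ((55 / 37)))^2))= -448380625 / 5322672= -84.24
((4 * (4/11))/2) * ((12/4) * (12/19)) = 1.38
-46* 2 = -92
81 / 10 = 8.10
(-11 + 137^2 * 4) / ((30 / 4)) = 10008.67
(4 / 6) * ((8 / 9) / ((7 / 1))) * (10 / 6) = 80 / 567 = 0.14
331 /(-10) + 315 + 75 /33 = 31259 /110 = 284.17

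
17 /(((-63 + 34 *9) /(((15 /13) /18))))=85 /18954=0.00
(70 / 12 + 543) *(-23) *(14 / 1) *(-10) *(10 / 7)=2524633.33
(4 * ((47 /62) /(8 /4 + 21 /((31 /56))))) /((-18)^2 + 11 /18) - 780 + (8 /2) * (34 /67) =-188522912626 /242326739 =-777.97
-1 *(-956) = 956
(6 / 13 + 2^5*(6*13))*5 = 162270 / 13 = 12482.31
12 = 12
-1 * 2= -2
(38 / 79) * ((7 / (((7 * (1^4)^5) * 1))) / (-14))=-19 / 553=-0.03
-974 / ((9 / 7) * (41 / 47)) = -320446 / 369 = -868.42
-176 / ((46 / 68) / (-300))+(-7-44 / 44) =78044.17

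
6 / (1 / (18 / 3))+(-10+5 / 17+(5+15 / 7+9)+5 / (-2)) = 9505 / 238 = 39.94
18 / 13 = 1.38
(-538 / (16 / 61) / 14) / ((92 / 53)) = -869677 / 10304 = -84.40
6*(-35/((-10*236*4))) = 21/944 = 0.02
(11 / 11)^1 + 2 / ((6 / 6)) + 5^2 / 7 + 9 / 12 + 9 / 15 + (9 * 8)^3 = 52255829 / 140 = 373255.92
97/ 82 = 1.18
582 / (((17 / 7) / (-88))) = -358512 / 17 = -21088.94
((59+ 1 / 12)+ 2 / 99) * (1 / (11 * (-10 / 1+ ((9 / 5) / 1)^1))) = -117025 / 178596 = -0.66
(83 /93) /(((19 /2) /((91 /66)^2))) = 687323 /3848526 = 0.18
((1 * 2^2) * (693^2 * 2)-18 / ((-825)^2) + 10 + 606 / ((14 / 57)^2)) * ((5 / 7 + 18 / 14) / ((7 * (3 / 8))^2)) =1827103112107456 / 1634180625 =1118054.57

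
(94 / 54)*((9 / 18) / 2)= 47 / 108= 0.44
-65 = -65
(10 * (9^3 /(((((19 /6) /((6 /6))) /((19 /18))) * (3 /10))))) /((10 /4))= 3240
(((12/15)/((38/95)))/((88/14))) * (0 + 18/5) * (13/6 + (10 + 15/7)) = 1803/110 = 16.39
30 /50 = 3 /5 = 0.60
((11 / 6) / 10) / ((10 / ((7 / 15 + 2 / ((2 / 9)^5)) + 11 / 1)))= 9773357 / 144000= 67.87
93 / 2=46.50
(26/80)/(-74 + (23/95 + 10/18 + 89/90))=-2223/493940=-0.00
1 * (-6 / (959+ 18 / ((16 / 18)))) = -24 / 3917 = -0.01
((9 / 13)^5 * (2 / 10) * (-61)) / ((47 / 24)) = -86447736 / 87253855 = -0.99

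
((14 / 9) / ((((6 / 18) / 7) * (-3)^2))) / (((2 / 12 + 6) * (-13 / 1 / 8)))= -1568 / 4329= -0.36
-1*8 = -8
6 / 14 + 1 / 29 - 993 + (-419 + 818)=-120488 / 203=-593.54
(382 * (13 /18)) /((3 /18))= 4966 /3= 1655.33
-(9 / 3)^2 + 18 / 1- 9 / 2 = 9 / 2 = 4.50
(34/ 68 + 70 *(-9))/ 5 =-1259/ 10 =-125.90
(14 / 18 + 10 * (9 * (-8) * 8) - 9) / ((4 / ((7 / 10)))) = -181699 / 180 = -1009.44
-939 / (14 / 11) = -10329 / 14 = -737.79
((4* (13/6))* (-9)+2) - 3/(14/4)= -538/7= -76.86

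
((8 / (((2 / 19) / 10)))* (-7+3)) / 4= -760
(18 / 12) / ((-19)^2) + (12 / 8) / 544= 2715 / 392768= 0.01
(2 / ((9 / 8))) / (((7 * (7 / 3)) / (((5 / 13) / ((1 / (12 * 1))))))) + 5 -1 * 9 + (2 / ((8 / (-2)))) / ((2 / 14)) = -8915 / 1274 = -7.00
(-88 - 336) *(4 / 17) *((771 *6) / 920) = -980712 / 1955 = -501.64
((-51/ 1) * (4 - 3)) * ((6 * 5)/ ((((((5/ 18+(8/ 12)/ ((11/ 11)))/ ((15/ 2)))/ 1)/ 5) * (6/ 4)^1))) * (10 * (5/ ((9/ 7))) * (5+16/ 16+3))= -14175000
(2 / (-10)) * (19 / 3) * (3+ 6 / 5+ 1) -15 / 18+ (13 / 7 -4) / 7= -18929 / 2450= -7.73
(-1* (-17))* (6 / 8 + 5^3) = 8551 / 4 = 2137.75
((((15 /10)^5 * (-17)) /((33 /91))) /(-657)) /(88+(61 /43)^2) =25743627 /4276662368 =0.01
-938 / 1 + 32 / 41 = -38426 / 41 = -937.22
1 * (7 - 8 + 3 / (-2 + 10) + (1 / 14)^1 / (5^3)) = -0.62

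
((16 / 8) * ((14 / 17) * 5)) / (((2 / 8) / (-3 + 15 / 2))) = 2520 / 17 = 148.24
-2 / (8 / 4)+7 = 6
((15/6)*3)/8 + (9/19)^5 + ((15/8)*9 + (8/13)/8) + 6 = 12316018123/515028592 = 23.91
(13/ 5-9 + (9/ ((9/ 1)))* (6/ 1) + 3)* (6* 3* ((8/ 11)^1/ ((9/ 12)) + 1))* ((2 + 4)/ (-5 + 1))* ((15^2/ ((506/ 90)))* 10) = -154001250/ 2783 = -55336.42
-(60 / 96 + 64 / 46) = -371 / 184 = -2.02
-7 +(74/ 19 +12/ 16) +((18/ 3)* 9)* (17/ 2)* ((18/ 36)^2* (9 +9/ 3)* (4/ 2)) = 209125/ 76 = 2751.64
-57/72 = -19/24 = -0.79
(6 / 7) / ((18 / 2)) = 2 / 21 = 0.10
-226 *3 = -678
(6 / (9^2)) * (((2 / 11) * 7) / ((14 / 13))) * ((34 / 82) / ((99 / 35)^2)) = 541450 / 119346777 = 0.00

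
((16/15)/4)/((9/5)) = 4/27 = 0.15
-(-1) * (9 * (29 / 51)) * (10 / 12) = 145 / 34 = 4.26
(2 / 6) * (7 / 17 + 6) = 109 / 51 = 2.14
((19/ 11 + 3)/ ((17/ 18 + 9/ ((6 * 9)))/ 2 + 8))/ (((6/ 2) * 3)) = 0.06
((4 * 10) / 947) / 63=40 / 59661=0.00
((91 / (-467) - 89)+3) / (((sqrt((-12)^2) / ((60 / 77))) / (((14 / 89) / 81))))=-402530 / 37032633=-0.01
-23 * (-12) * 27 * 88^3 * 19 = 96488257536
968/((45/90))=1936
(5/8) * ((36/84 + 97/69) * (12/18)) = 2215/2898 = 0.76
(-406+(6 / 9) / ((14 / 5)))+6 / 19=-405.45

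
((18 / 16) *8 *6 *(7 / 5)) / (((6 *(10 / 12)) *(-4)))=-189 / 50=-3.78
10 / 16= 5 / 8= 0.62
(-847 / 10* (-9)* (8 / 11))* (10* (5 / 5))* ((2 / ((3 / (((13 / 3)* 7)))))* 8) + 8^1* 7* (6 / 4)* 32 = 899584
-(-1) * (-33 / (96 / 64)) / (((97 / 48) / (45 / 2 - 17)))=-5808 / 97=-59.88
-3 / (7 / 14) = -6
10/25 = 2/5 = 0.40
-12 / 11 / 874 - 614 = -2951504 / 4807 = -614.00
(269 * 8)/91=2152/91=23.65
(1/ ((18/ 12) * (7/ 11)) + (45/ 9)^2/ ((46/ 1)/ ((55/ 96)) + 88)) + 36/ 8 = 1107199/ 194376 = 5.70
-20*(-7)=140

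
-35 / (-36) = 35 / 36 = 0.97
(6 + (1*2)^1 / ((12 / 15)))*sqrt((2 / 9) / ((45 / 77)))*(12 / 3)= 34*sqrt(770) / 45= 20.97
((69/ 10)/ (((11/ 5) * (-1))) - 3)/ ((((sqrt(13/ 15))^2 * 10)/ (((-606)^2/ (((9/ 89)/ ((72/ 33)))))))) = -8824681080/ 1573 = -5610096.05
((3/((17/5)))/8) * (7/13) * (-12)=-315/442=-0.71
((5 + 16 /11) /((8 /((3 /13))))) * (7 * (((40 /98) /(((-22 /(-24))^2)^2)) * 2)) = 22083840 /14655641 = 1.51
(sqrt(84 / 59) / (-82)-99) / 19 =-99 / 19-sqrt(1239) / 45961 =-5.21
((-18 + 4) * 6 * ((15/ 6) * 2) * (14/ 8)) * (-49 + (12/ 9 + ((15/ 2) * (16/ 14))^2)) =-18965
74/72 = 37/36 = 1.03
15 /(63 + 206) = 0.06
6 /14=3 /7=0.43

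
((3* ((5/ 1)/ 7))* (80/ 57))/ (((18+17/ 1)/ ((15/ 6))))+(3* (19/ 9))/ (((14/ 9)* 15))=4527/ 9310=0.49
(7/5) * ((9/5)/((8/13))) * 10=819/20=40.95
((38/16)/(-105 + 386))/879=19/1975992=0.00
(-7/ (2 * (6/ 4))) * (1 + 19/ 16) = -245/ 48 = -5.10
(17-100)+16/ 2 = -75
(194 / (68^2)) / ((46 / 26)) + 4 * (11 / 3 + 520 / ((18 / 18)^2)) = 334161767 / 159528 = 2094.69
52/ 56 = 13/ 14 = 0.93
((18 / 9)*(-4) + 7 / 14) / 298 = -0.03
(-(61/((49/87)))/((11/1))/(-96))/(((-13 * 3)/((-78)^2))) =-68991/4312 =-16.00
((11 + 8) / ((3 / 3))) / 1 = 19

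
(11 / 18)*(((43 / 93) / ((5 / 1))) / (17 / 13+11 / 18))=6149 / 208785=0.03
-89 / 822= -0.11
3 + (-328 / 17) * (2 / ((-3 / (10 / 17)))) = 9161 / 867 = 10.57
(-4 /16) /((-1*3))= 1 /12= 0.08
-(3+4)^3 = -343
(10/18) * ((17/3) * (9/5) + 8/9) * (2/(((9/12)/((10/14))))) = 19960/1701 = 11.73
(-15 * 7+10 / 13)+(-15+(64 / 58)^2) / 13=-1151146 / 10933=-105.29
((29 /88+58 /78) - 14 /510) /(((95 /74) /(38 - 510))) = -1331835202 /3464175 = -384.46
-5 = -5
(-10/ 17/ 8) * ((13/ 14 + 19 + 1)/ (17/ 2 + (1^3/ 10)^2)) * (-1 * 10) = 1.81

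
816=816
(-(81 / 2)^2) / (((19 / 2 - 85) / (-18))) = -59049 / 151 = -391.05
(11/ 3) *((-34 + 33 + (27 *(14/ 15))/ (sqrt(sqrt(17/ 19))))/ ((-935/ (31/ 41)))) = -1302 *17^(3/ 4) *19^(1/ 4)/ 296225 + 31/ 10455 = -0.07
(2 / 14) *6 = 6 / 7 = 0.86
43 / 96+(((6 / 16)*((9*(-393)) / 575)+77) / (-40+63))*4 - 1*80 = -84507053 / 1269600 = -66.56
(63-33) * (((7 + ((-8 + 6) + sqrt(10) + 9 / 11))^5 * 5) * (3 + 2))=101183835000 * sqrt(10) / 14641 + 3535647168000 / 161051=43808063.03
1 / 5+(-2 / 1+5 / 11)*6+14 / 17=-7713 / 935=-8.25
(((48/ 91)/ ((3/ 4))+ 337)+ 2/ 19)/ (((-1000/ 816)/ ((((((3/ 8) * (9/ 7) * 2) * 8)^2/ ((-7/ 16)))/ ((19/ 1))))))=2779542490752/ 1408486625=1973.42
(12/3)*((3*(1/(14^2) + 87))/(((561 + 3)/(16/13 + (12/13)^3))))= 18894724/5059691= 3.73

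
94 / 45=2.09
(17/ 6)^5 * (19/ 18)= 26977283/ 139968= 192.74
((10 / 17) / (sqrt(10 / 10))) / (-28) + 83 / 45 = 19529 / 10710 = 1.82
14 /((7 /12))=24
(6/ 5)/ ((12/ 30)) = 3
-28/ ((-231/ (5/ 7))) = 20/ 231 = 0.09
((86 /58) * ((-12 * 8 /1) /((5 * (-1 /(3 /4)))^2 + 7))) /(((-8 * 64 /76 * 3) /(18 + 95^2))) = 66493179 /53708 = 1238.05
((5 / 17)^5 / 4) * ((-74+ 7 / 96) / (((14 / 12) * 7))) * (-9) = 199603125 / 4452671552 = 0.04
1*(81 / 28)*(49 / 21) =27 / 4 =6.75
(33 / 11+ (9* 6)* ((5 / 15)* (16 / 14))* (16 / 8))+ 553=4180 / 7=597.14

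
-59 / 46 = -1.28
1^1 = 1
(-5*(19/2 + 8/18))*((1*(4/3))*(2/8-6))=20585/54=381.20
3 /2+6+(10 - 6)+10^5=200023 /2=100011.50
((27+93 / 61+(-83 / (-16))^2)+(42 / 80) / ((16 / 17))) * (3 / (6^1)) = 4371899 / 156160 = 28.00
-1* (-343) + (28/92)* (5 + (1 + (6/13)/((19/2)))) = 1959041/5681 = 344.84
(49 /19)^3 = 117649 /6859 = 17.15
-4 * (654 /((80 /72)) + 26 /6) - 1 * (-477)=-1894.73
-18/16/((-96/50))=75/128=0.59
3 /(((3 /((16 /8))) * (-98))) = -1 /49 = -0.02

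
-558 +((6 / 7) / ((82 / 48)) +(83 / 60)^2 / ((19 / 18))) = -555.69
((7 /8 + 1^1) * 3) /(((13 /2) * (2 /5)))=225 /104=2.16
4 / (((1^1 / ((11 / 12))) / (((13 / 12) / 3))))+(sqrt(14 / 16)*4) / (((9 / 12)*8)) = sqrt(14) / 6+143 / 108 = 1.95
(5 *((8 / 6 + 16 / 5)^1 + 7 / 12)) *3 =307 / 4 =76.75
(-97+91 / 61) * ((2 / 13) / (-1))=11652 / 793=14.69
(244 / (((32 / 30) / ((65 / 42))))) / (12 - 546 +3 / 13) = -257725 / 388584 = -0.66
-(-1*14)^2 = -196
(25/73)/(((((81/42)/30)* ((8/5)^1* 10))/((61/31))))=53375/81468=0.66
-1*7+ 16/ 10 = -27/ 5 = -5.40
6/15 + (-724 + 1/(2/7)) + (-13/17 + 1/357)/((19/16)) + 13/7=-2868349/3990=-718.88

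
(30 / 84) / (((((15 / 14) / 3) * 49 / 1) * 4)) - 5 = -979 / 196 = -4.99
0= 0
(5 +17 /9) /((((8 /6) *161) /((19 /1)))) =589 /966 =0.61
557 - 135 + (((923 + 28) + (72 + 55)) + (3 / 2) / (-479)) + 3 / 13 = 18683835 / 12454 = 1500.23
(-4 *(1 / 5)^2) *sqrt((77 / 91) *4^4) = -64 *sqrt(143) / 325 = -2.35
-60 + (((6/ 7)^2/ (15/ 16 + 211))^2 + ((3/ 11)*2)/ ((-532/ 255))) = -695446147285107/ 11540483951458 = -60.26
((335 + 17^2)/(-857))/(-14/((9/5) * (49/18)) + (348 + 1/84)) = -52416/24847001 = -0.00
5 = 5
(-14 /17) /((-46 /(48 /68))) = 84 /6647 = 0.01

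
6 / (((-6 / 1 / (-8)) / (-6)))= -48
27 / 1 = 27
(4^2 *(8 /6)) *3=64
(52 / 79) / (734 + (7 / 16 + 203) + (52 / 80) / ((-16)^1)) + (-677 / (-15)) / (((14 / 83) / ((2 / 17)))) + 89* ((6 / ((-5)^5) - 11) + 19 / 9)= -759.80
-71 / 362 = -0.20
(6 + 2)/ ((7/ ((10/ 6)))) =40/ 21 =1.90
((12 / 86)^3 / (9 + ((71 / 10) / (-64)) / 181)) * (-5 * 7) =-125107200 / 11840738989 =-0.01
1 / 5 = 0.20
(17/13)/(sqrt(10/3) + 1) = -51/91 + 17 * sqrt(30)/91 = 0.46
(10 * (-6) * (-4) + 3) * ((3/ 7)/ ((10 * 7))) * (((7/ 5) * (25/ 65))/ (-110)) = -729/ 100100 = -0.01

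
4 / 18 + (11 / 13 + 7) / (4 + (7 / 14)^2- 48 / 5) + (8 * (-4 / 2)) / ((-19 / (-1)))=-496286 / 237861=-2.09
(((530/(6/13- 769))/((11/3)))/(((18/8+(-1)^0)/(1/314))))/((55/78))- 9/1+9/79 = -133242835986/14994123133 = -8.89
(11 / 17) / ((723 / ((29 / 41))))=319 / 503931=0.00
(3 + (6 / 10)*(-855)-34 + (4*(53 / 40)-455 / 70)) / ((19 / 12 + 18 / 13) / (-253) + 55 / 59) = -6347796312 / 10717115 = -592.30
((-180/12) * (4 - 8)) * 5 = 300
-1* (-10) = 10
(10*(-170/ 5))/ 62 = -170/ 31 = -5.48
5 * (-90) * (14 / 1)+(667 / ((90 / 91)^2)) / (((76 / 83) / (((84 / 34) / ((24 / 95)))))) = 433079087 / 440640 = 982.84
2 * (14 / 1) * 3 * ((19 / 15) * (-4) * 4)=-8512 / 5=-1702.40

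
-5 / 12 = -0.42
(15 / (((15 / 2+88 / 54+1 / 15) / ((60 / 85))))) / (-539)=-48600 / 22751729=-0.00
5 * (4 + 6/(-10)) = 17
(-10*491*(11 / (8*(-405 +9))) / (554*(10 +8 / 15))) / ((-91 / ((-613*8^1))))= 7524575 / 47792472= 0.16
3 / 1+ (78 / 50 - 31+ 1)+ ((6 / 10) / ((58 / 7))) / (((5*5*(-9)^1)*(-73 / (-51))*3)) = -25.44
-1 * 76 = -76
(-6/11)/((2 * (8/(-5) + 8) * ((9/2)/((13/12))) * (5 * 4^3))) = -13/405504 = -0.00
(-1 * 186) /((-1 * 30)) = 31 /5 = 6.20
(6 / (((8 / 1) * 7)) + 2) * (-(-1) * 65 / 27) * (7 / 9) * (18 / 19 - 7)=-441025 / 18468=-23.88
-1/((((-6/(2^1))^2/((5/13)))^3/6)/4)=-1000/533871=-0.00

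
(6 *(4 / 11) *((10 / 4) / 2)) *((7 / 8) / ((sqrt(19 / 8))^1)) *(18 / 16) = 1.74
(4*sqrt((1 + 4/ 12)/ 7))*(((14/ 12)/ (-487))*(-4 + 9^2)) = -308*sqrt(21)/ 4383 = -0.32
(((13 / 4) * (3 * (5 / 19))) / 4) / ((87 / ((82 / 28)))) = 2665 / 123424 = 0.02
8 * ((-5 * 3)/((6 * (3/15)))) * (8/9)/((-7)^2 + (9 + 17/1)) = -32/27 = -1.19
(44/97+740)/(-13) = -71824/1261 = -56.96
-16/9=-1.78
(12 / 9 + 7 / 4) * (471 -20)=1390.58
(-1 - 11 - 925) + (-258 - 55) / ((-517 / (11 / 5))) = -219882 / 235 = -935.67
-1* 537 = -537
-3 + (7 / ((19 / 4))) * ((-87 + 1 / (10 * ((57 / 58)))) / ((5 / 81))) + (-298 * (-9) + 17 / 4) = 21972941 / 36100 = 608.67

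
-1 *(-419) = 419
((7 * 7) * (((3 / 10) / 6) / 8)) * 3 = 0.92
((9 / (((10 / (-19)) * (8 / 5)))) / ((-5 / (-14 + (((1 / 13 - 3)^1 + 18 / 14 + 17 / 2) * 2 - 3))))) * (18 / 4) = -229311 / 7280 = -31.50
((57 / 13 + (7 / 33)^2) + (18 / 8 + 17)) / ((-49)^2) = 1340929 / 135963828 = 0.01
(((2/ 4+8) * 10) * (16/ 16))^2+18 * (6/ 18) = 7231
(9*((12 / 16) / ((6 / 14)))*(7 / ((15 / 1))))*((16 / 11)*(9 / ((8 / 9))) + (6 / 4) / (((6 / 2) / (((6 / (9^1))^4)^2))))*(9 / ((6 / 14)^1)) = 2276.17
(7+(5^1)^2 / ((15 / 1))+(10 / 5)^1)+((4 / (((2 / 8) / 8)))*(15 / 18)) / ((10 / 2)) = 32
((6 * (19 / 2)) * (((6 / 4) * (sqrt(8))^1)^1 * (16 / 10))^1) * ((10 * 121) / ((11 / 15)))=451440 * sqrt(2)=638432.57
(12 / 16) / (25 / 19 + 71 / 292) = 1387 / 2883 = 0.48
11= 11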